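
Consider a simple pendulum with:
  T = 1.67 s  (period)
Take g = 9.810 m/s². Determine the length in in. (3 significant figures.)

27.3 in

Rearranging T = 2π√(L/g) for L: L = g·(T/2π)².
T = 1.67 s; g = 9.810 m/s².
L = 0.6930 m
0.6930 m × (1 in / 0.02540 m) = 27.28 in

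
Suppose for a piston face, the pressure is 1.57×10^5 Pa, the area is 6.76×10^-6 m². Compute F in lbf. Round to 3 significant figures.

Solving P = F/A for F: F = P·A.
P = 1.57×10^5 Pa; A = 6.76×10^-6 m².
F = 1.061 N  (the unit combination reduces to kg·m/s² = N)
1.061 N × (1 lbf / 4.448 N) = 0.2386 lbf

0.239 lbf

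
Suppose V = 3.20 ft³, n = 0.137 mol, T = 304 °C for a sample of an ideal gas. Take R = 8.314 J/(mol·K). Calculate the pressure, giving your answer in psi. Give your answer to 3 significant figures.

1.05 psi

From the ideal-gas law: P = nRT/V.
V = 3.20 ft³ = 0.09061 m³; n = 0.137 mol; T = 304 °C = 577.1 K; R = 8.314 J/(mol·K).
P = 7255 Pa  (the unit combination reduces to kg/(m·s²) = Pa)
7255 Pa × (1 psi / 6895 Pa) = 1.052 psi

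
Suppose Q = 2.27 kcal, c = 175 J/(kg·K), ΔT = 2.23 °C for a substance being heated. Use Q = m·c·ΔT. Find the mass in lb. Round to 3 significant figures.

53.7 lb

Rearranging: m = Q/(c·ΔT).
Q = 2.27 kcal = 9498 J; c = 175 J/(kg·K); ΔT = 2.23 °C = 2.230 K.
m = 24.34 kg
24.34 kg × (1 lb / 0.4536 kg) = 53.65 lb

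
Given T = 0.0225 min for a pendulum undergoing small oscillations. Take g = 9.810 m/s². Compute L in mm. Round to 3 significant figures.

453 mm

Rearranging: L = g·(T/2π)².
T = 0.0225 min = 1.350 s; g = 9.810 m/s².
L = 0.4529 m
0.4529 m × (1 mm / 0.001000 m) = 452.9 mm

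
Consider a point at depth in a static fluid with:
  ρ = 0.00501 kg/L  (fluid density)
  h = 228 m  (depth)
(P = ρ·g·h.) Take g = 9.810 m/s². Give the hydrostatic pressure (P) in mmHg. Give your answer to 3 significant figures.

84.1 mmHg

P is given directly by: P = ρgh.
ρ = 0.00501 kg/L = 5.010 kg/m³; h = 228 m; g = 9.810 m/s².
P = 11206 Pa
11206 Pa × (1 mmHg / 133.3 Pa) = 84.05 mmHg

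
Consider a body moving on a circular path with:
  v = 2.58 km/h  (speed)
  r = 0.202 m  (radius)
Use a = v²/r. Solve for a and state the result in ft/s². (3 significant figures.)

8.34 ft/s²

a is given directly by: a = v²/r.
v = 2.58 km/h = 0.7167 m/s; r = 0.202 m.
a = 2.543 m/s²
2.543 m/s² × (1 ft/s² / 0.3048 m/s²) = 8.342 ft/s²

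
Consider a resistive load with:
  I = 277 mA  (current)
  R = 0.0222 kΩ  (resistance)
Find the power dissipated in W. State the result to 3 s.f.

1.70 W

P is given directly by: P = I²R.
I = 277 mA = 0.2770 A; R = 0.0222 kΩ = 22.20 Ω.
P = 1.703 W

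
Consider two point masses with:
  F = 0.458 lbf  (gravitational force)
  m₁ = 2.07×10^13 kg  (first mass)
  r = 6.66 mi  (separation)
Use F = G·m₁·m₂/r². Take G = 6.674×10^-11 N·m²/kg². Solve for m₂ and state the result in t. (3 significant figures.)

169 t

From Newton's law of gravitation: m₂ = F·r²/(G·m₁).
F = 0.458 lbf = 2.037 N; m₁ = 2.07×10^13 kg; r = 6.66 mi = 10718 m; G = 6.674×10^-11 N·m²/kg².
m₂ = 1.694×10^5 kg
1.694×10^5 kg × (1 t / 1000 kg) = 169.4 t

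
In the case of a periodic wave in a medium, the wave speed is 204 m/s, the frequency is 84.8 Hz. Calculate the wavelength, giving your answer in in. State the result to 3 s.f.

Rearranging: λ = v/f.
v = 204 m/s; f = 84.8 Hz.
λ = 2.406 m
2.406 m × (1 in / 0.02540 m) = 94.71 in

94.7 in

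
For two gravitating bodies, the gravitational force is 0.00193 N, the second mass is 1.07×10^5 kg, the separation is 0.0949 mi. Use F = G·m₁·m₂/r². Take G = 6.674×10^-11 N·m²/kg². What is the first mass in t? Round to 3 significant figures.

Rearranging: m₁ = F·r²/(G·m₂).
F = 0.00193 N; m₂ = 1.07×10^5 kg; r = 0.0949 mi = 152.7 m; G = 6.674×10^-11 N·m²/kg².
m₁ = 6.304×10^6 kg
6.304×10^6 kg × (1 t / 1000 kg) = 6304 t

6300 t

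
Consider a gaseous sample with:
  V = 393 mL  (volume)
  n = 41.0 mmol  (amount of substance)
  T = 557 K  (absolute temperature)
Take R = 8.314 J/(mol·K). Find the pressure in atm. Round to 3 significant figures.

Directly: P = nRT/V.
V = 393 mL = 3.930×10^-4 m³; n = 41.0 mmol = 0.04100 mol; T = 557 K; R = 8.314 J/(mol·K).
P = 4.831×10^5 Pa
4.831×10^5 Pa × (1 atm / 1.013×10^5 Pa) = 4.768 atm

4.77 atm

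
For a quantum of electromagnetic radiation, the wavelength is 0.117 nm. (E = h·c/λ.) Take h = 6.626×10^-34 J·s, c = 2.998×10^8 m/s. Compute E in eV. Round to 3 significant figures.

E is given directly by: E = hc/λ.
λ = 0.117 nm = 1.170×10^-10 m; h = 6.626×10^-34 J·s; c = 2.998×10^8 m/s.
E = 1.698×10^-15 J
1.698×10^-15 J × (1 eV / 1.602×10^-19 J) = 10597 eV

10600 eV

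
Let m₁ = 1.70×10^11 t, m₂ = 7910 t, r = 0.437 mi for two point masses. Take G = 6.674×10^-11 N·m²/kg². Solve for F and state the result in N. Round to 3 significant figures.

F is given directly by: F = Gm₁m₂/r².
m₁ = 1.70×10^11 t = 1.700×10^14 kg; m₂ = 7910 t = 7.910×10^6 kg; r = 0.437 mi = 703.3 m; G = 6.674×10^-11 N·m²/kg².
F = 1.814×10^5 N

1.81×10^5 N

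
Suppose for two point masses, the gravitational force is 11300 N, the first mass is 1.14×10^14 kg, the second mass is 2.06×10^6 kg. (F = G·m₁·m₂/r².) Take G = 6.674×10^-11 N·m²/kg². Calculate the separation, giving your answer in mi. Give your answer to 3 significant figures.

0.732 mi

From Newton's law of gravitation: r = √(G·m₁m₂/F).
F = 11300 N; m₁ = 1.14×10^14 kg; m₂ = 2.06×10^6 kg; G = 6.674×10^-11 N·m²/kg².
r = 1178 m
1178 m × (1 mi / 1609 m) = 0.7318 mi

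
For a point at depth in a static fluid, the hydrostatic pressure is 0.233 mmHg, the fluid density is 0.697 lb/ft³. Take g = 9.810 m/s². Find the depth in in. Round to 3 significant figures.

Solving P = ρ·g·h for h: h = P/(ρ·g).
P = 0.233 mmHg = 31.06 Pa; ρ = 0.697 lb/ft³ = 11.16 kg/m³; g = 9.810 m/s².
h = 0.2836 m
0.2836 m × (1 in / 0.02540 m) = 11.17 in

11.2 in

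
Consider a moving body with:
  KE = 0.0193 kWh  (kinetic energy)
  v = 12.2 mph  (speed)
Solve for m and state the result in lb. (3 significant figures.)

Rearranging KE = ½mv² for m: m = 2·KE/v².
KE = 0.0193 kWh = 69480 J; v = 12.2 mph = 5.454 m/s.
m = 4672 kg
4672 kg × (1 lb / 0.4536 kg) = 10299 lb

10300 lb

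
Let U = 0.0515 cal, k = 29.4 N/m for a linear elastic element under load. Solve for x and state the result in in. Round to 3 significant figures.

4.77 in

Rearranging: x = √(2U/k).
U = 0.0515 cal = 0.2155 J; k = 29.4 N/m.
x = 0.1211 m
0.1211 m × (1 in / 0.02540 m) = 4.767 in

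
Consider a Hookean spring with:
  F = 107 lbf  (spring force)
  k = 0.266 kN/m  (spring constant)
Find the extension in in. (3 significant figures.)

Solving F = k·x for x: x = F/k.
F = 107 lbf = 476.0 N; k = 0.266 kN/m = 266.0 N/m.
x = 1.789 m
1.789 m × (1 in / 0.02540 m) = 70.45 in

70.4 in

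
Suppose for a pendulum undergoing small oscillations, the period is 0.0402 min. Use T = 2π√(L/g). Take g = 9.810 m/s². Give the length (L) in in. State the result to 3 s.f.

Rearranging: L = g·(T/2π)².
T = 0.0402 min = 2.412 s; g = 9.810 m/s².
L = 1.446 m
1.446 m × (1 in / 0.02540 m) = 56.92 in

56.9 in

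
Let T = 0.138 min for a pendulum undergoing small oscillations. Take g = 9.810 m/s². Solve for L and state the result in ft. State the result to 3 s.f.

Rearranging: L = g·(T/2π)².
T = 0.138 min = 8.280 s; g = 9.810 m/s².
L = 17.04 m
17.04 m × (1 ft / 0.3048 m) = 55.89 ft

55.9 ft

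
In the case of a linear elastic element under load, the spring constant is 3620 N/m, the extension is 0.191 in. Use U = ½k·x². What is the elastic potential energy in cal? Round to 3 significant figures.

U is given directly by: U = ½kx².
k = 3620 N/m; x = 0.191 in = 0.004851 m.
U = 0.04260 J  (the unit combination reduces to kg·m²/s² = J)
0.04260 J × (1 cal / 4.184 J) = 0.01018 cal

0.0102 cal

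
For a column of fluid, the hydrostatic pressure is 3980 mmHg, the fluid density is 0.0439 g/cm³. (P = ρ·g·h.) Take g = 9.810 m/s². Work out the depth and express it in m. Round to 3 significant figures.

Solving P = ρ·g·h for h: h = P/(ρ·g).
P = 3980 mmHg = 5.306×10^5 Pa; ρ = 0.0439 g/cm³ = 43.90 kg/m³; g = 9.810 m/s².
h = 1232 m

1230 m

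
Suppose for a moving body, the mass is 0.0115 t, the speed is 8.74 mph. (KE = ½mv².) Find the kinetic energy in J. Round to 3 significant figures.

87.8 J

Directly: KE = ½mv².
m = 0.0115 t = 11.50 kg; v = 8.74 mph = 3.907 m/s.
KE = 87.78 J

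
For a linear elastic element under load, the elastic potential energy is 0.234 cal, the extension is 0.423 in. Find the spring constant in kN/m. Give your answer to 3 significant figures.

Rearranging: k = 2U/x².
U = 0.234 cal = 0.9791 J; x = 0.423 in = 0.01074 m.
k = 16962 N/m
16962 N/m × (1 kN/m / 1000 N/m) = 16.96 kN/m

17.0 kN/m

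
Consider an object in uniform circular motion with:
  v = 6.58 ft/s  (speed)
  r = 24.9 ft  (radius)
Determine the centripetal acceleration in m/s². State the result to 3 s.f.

0.530 m/s²

a is given directly by: a = v²/r.
v = 6.58 ft/s = 2.006 m/s; r = 24.9 ft = 7.590 m.
a = 0.5300 m/s²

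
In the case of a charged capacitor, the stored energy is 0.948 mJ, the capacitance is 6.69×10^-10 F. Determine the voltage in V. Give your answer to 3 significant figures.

Rearranging: V = √(2E/C).
E = 0.948 mJ = 9.480×10^-4 J; C = 6.69×10^-10 F.
V = 1683 V

1680 V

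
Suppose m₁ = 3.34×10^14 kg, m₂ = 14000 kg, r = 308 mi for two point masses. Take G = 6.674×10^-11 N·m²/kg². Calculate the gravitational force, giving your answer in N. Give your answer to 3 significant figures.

0.00127 N

F is given directly by: F = Gm₁m₂/r².
m₁ = 3.34×10^14 kg; m₂ = 14000 kg; r = 308 mi = 4.957×10^5 m; G = 6.674×10^-11 N·m²/kg².
F = 0.001270 N  (the unit combination reduces to kg·m/s² = N)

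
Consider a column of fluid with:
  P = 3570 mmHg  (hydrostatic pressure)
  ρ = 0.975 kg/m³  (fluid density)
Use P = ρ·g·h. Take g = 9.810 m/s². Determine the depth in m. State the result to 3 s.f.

Solving P = ρ·g·h for h: h = P/(ρ·g).
P = 3570 mmHg = 4.760×10^5 Pa; ρ = 0.975 kg/m³; g = 9.810 m/s².
h = 49762 m

49800 m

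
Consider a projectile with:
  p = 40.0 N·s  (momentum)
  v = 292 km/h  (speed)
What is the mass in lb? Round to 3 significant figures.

Rearranging p = m·v for m: m = p/v.
p = 40.0 N·s = 40.00 kg·m/s; v = 292 km/h = 81.11 m/s.
m = 0.4932 kg
0.4932 kg × (1 lb / 0.4536 kg) = 1.087 lb

1.09 lb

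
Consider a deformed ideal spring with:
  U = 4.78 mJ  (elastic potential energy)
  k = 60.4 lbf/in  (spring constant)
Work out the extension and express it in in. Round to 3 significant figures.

Solving U = ½k·x² for x: x = √(2U/k).
U = 4.78 mJ = 0.004780 J; k = 60.4 lbf/in = 10578 N/m.
x = 9.507×10^-4 m
9.507×10^-4 m × (1 in / 0.02540 m) = 0.03743 in

0.0374 in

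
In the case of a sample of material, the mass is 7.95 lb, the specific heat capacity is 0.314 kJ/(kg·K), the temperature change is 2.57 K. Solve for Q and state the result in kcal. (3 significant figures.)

0.696 kcal

Q is given directly by: Q = mcΔT.
m = 7.95 lb = 3.606 kg; c = 0.314 kJ/(kg·K) = 314.0 J/(kg·K); ΔT = 2.57 K.
Q = 2910 J
2910 J × (1 kcal / 4184 J) = 0.6955 kcal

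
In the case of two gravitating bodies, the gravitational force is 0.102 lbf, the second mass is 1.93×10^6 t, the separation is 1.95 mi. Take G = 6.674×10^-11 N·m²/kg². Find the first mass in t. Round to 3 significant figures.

From Newton's law of gravitation: m₁ = F·r²/(G·m₂).
F = 0.102 lbf = 0.4537 N; m₂ = 1.93×10^6 t = 1.930×10^9 kg; r = 1.95 mi = 3138 m; G = 6.674×10^-11 N·m²/kg².
m₁ = 3.469×10^7 kg
3.469×10^7 kg × (1 t / 1000 kg) = 34690 t

34700 t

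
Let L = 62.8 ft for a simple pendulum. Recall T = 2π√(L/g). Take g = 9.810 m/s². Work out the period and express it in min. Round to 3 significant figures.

0.146 min

Directly: T = 2π√(L/g).
L = 62.8 ft = 19.14 m; g = 9.810 m/s².
T = 8.777 s
8.777 s × (1 min / 60.00 s) = 0.1463 min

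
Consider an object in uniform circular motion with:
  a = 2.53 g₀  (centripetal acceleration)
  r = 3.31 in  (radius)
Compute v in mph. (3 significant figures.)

3.23 mph

Rearranging: v = √(a·r).
a = 2.53 g₀ = 24.81 m/s²; r = 3.31 in = 0.08407 m.
v = 1.444 m/s
1.444 m/s × (1 mph / 0.4470 m/s) = 3.231 mph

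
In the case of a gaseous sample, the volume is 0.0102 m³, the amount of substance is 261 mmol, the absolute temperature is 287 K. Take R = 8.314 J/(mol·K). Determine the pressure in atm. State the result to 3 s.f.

P is given directly by: P = nRT/V.
V = 0.0102 m³; n = 261 mmol = 0.2610 mol; T = 287 K; R = 8.314 J/(mol·K).
P = 61057 Pa  (the unit combination reduces to kg/(m·s²) = Pa)
61057 Pa × (1 atm / 1.013×10^5 Pa) = 0.6026 atm

0.603 atm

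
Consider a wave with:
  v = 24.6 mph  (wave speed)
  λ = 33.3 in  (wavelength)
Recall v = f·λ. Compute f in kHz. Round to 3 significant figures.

Rearranging v = f·λ for f: f = v/λ.
v = 24.6 mph = 11.00 m/s; λ = 33.3 in = 0.8458 m.
f = 13.00 Hz
13.00 Hz × (1 kHz / 1000 Hz) = 0.01300 kHz

0.0130 kHz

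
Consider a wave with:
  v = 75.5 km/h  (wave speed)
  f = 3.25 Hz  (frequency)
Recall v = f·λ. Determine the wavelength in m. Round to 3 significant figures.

6.45 m

Rearranging: λ = v/f.
v = 75.5 km/h = 20.97 m/s; f = 3.25 Hz.
λ = 6.453 m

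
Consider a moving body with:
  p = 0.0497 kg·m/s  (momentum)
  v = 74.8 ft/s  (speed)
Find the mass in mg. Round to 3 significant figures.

2180 mg

Solving p = m·v for m: m = p/v.
p = 0.0497 kg·m/s; v = 74.8 ft/s = 22.80 m/s.
m = 0.002180 kg
0.002180 kg × (1 mg / 1.000×10^-6 kg) = 2180 mg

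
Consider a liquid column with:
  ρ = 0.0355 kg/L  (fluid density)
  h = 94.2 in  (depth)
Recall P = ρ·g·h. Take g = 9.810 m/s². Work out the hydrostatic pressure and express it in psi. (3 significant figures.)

P is given directly by: P = ρgh.
ρ = 0.0355 kg/L = 35.50 kg/m³; h = 94.2 in = 2.393 m; g = 9.810 m/s².
P = 833.3 Pa  (the unit combination reduces to kg/(m·s²) = Pa)
833.3 Pa × (1 psi / 6895 Pa) = 0.1209 psi

0.121 psi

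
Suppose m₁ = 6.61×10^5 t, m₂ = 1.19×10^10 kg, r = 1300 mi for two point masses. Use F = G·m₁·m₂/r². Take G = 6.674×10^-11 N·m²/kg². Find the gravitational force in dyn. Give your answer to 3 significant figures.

12.0 dyn

Directly: F = Gm₁m₂/r².
m₁ = 6.61×10^5 t = 6.610×10^8 kg; m₂ = 1.19×10^10 kg; r = 1300 mi = 2.092×10^6 m; G = 6.674×10^-11 N·m²/kg².
F = 1.199×10^-4 N  (the unit combination reduces to kg·m/s² = N)
1.199×10^-4 N × (1 dyn / 1.000×10^-5 N) = 11.99 dyn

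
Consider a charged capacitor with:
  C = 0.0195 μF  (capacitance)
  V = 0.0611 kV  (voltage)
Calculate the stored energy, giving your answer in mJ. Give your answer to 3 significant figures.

0.0364 mJ

Directly: E = ½CV².
C = 0.0195 μF = 1.950×10^-8 F; V = 0.0611 kV = 61.10 V.
E = 3.640×10^-5 J  (the unit combination reduces to kg·m²/s² = J)
3.640×10^-5 J × (1 mJ / 0.001000 J) = 0.03640 mJ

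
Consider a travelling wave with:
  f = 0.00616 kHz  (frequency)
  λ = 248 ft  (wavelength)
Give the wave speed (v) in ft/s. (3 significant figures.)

1530 ft/s

v is given directly by: v = fλ.
f = 0.00616 kHz = 6.160 Hz; λ = 248 ft = 75.59 m.
v = 465.6 m/s
465.6 m/s × (1 ft/s / 0.3048 m/s) = 1528 ft/s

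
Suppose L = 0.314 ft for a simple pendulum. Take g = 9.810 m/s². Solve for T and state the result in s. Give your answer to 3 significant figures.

0.621 s

Directly: T = 2π√(L/g).
L = 0.314 ft = 0.09571 m; g = 9.810 m/s².
T = 0.6206 s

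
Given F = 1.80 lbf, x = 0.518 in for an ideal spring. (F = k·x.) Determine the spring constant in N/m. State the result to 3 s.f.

Solving F = k·x for k: k = F/x.
F = 1.80 lbf = 8.007 N; x = 0.518 in = 0.01316 m.
k = 608.5 N/m

609 N/m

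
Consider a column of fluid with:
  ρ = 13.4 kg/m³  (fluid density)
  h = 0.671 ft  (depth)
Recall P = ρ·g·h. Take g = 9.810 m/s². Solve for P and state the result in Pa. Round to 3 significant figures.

Directly: P = ρgh.
ρ = 13.4 kg/m³; h = 0.671 ft = 0.2045 m; g = 9.810 m/s².
P = 26.89 Pa

26.9 Pa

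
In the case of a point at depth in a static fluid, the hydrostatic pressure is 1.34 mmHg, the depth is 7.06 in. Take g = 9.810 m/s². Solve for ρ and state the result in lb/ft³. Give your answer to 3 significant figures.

6.34 lb/ft³

Rearranging: ρ = P/(g·h).
P = 1.34 mmHg = 178.7 Pa; h = 7.06 in = 0.1793 m; g = 9.810 m/s².
ρ = 101.6 kg/m³
101.6 kg/m³ × (1 lb/ft³ / 16.02 kg/m³) = 6.340 lb/ft³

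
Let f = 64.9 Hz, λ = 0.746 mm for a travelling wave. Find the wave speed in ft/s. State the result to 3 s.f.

0.159 ft/s

Directly: v = fλ.
f = 64.9 Hz; λ = 0.746 mm = 7.460×10^-4 m.
v = 0.04842 m/s
0.04842 m/s × (1 ft/s / 0.3048 m/s) = 0.1588 ft/s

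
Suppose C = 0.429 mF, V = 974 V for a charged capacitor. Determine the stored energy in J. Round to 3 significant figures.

203 J

Directly: E = ½CV².
C = 0.429 mF = 4.290×10^-4 F; V = 974 V.
E = 203.5 J  (the unit combination reduces to kg·m²/s² = J)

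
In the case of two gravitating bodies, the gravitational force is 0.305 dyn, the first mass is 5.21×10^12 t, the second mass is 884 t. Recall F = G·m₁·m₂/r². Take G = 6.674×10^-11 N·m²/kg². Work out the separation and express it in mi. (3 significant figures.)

1.97×10^5 mi

From Newton's law of gravitation: r = √(G·m₁m₂/F).
F = 0.305 dyn = 3.050×10^-6 N; m₁ = 5.21×10^12 t = 5.210×10^15 kg; m₂ = 884 t = 8.840×10^5 kg; G = 6.674×10^-11 N·m²/kg².
r = 3.175×10^8 m
3.175×10^8 m × (1 mi / 1609 m) = 1.973×10^5 mi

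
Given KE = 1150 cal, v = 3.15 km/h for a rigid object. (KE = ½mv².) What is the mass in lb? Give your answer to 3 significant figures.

27700 lb

Rearranging KE = ½mv² for m: m = 2·KE/v².
KE = 1150 cal = 4812 J; v = 3.15 km/h = 0.8750 m/s.
m = 12569 kg
12569 kg × (1 lb / 0.4536 kg) = 27710 lb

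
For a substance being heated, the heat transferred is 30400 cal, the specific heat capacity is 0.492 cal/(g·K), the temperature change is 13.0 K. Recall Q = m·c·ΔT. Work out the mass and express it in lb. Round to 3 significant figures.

Solving Q = m·c·ΔT for m: m = Q/(c·ΔT).
Q = 30400 cal = 1.272×10^5 J; c = 0.492 cal/(g·K) = 2059 J/(kg·K); ΔT = 13.0 K.
m = 4.753 kg
4.753 kg × (1 lb / 0.4536 kg) = 10.48 lb

10.5 lb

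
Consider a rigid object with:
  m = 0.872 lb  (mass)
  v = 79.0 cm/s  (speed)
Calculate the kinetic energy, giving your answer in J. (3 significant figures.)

Directly: KE = ½mv².
m = 0.872 lb = 0.3955 kg; v = 79.0 cm/s = 0.7900 m/s.
KE = 0.1234 J

0.123 J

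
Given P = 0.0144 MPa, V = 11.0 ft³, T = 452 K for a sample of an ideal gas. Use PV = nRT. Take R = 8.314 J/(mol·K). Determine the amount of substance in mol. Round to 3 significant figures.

1.19 mol

Rearranging PV = nRT for n: n = PV/(RT).
P = 0.0144 MPa = 14400 Pa; V = 11.0 ft³ = 0.3115 m³; T = 452 K; R = 8.314 J/(mol·K).
n = 1.194 mol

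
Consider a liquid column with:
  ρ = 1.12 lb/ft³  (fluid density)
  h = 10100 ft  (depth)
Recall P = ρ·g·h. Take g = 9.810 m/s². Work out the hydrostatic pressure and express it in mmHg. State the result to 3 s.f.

Directly: P = ρgh.
ρ = 1.12 lb/ft³ = 17.94 kg/m³; h = 10100 ft = 3078 m; g = 9.810 m/s².
P = 5.418×10^5 Pa
5.418×10^5 Pa × (1 mmHg / 133.3 Pa) = 4064 mmHg

4060 mmHg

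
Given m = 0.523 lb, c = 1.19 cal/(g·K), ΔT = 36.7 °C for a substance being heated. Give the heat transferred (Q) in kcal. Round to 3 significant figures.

10.4 kcal

Directly: Q = mcΔT.
m = 0.523 lb = 0.2372 kg; c = 1.19 cal/(g·K) = 4979 J/(kg·K); ΔT = 36.7 °C = 36.70 K.
Q = 43348 J  (the unit combination reduces to kg·m²/s² = J)
43348 J × (1 kcal / 4184 J) = 10.36 kcal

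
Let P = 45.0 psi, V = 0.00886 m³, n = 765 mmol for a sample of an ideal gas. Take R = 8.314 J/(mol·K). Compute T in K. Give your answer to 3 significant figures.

432 K

From the ideal-gas law: T = PV/(nR).
P = 45.0 psi = 3.103×10^5 Pa; V = 0.00886 m³; n = 765 mmol = 0.7650 mol; R = 8.314 J/(mol·K).
T = 432.2 K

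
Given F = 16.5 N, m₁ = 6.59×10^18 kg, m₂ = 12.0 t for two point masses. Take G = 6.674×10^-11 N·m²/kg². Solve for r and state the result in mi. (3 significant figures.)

351 mi

Solving F = G·m₁·m₂/r² for r: r = √(G·m₁m₂/F).
F = 16.5 N; m₁ = 6.59×10^18 kg; m₂ = 12.0 t = 12000 kg; G = 6.674×10^-11 N·m²/kg².
r = 5.656×10^5 m
5.656×10^5 m × (1 mi / 1609 m) = 351.4 mi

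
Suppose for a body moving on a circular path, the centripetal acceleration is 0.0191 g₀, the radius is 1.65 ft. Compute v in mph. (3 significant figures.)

0.687 mph

Rearranging: v = √(a·r).
a = 0.0191 g₀ = 0.1873 m/s²; r = 1.65 ft = 0.5029 m.
v = 0.3069 m/s
0.3069 m/s × (1 mph / 0.4470 m/s) = 0.6866 mph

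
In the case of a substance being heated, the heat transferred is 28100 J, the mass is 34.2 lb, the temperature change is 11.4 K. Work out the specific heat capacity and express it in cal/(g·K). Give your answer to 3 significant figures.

Rearranging: c = Q/(m·ΔT).
Q = 28100 J; m = 34.2 lb = 15.51 kg; ΔT = 11.4 K.
c = 158.9 J/(kg·K)
158.9 J/(kg·K) × (1 cal/(g·K) / 4184 J/(kg·K)) = 0.03798 cal/(g·K)

0.0380 cal/(g·K)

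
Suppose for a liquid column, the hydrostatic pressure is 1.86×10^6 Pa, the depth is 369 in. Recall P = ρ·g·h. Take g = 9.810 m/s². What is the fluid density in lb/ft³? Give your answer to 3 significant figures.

Rearranging: ρ = P/(g·h).
P = 1.86×10^6 Pa; h = 369 in = 9.373 m; g = 9.810 m/s².
ρ = 20229 kg/m³
20229 kg/m³ × (1 lb/ft³ / 16.02 kg/m³) = 1263 lb/ft³

1260 lb/ft³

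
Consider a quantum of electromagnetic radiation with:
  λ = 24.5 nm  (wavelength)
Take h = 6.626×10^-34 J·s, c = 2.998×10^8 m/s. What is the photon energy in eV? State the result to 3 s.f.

50.6 eV

Directly: E = hc/λ.
λ = 24.5 nm = 2.450×10^-8 m; h = 6.626×10^-34 J·s; c = 2.998×10^8 m/s.
E = 8.108×10^-18 J
8.108×10^-18 J × (1 eV / 1.602×10^-19 J) = 50.61 eV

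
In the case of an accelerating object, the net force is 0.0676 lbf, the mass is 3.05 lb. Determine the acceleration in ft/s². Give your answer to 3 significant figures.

0.713 ft/s²

From Newton's second law: a = F/m.
F = 0.0676 lbf = 0.3007 N; m = 3.05 lb = 1.383 kg.
a = 0.2174 m/s²
0.2174 m/s² × (1 ft/s² / 0.3048 m/s²) = 0.7131 ft/s²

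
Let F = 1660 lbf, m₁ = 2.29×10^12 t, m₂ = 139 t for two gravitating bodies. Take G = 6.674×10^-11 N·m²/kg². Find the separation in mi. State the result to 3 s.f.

Rearranging F = G·m₁·m₂/r² for r: r = √(G·m₁m₂/F).
F = 1660 lbf = 7384 N; m₁ = 2.29×10^12 t = 2.290×10^15 kg; m₂ = 139 t = 1.390×10^5 kg; G = 6.674×10^-11 N·m²/kg².
r = 1696 m
1696 m × (1 mi / 1609 m) = 1.054 mi

1.05 mi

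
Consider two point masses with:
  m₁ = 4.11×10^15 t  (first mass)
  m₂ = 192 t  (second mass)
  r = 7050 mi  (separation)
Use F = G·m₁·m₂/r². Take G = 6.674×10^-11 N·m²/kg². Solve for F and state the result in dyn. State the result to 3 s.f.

40900 dyn

F is given directly by: F = Gm₁m₂/r².
m₁ = 4.11×10^15 t = 4.110×10^18 kg; m₂ = 192 t = 1.920×10^5 kg; r = 7050 mi = 1.135×10^7 m; G = 6.674×10^-11 N·m²/kg².
F = 0.4091 N
0.4091 N × (1 dyn / 1.000×10^-5 N) = 40912 dyn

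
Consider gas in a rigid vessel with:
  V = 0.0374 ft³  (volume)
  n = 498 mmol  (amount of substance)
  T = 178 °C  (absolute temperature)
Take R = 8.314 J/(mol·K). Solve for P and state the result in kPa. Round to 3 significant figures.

1760 kPa

Directly: P = nRT/V.
V = 0.0374 ft³ = 0.001059 m³; n = 498 mmol = 0.4980 mol; T = 178 °C = 451.1 K; R = 8.314 J/(mol·K).
P = 1.764×10^6 Pa
1.764×10^6 Pa × (1 kPa / 1000 Pa) = 1764 kPa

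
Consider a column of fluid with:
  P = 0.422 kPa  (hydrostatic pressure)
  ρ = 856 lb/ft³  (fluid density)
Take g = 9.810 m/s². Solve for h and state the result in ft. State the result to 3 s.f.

0.0103 ft

Rearranging: h = P/(ρ·g).
P = 0.422 kPa = 422.0 Pa; ρ = 856 lb/ft³ = 13712 kg/m³; g = 9.810 m/s².
h = 0.003137 m
0.003137 m × (1 ft / 0.3048 m) = 0.01029 ft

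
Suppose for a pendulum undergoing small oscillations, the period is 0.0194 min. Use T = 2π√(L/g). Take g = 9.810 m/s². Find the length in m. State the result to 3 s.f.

Solving T = 2π√(L/g) for L: L = g·(T/2π)².
T = 0.0194 min = 1.164 s; g = 9.810 m/s².
L = 0.3367 m

0.337 m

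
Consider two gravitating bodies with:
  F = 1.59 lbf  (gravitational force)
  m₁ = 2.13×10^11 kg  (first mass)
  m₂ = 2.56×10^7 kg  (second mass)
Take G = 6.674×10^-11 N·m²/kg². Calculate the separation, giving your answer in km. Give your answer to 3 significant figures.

7.17 km

From Newton's law of gravitation: r = √(G·m₁m₂/F).
F = 1.59 lbf = 7.073 N; m₁ = 2.13×10^11 kg; m₂ = 2.56×10^7 kg; G = 6.674×10^-11 N·m²/kg².
r = 7173 m
7173 m × (1 km / 1000 m) = 7.173 km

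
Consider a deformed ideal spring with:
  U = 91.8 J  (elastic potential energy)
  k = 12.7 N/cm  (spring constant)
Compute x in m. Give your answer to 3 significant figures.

Rearranging: x = √(2U/k).
U = 91.8 J; k = 12.7 N/cm = 1270 N/m.
x = 0.3802 m

0.380 m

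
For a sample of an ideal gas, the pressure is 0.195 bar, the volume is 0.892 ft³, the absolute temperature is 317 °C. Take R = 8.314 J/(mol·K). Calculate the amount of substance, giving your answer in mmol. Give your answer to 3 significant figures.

Solving PV = nRT for n: n = PV/(RT).
P = 0.195 bar = 19500 Pa; V = 0.892 ft³ = 0.02526 m³; T = 317 °C = 590.1 K; R = 8.314 J/(mol·K).
n = 0.1004 mol
0.1004 mol × (1 mmol / 0.001000 mol) = 100.4 mmol

100 mmol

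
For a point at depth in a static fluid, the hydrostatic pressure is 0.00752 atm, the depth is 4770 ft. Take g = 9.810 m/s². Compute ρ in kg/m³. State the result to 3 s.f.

0.0534 kg/m³

Rearranging P = ρ·g·h for ρ: ρ = P/(g·h).
P = 0.00752 atm = 762.0 Pa; h = 4770 ft = 1454 m; g = 9.810 m/s².
ρ = 0.05342 kg/m³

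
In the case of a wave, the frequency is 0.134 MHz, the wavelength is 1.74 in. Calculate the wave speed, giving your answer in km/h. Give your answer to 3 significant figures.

v is given directly by: v = fλ.
f = 0.134 MHz = 1.340×10^5 Hz; λ = 1.74 in = 0.04420 m.
v = 5922 m/s
5922 m/s × (1 km/h / 0.2778 m/s) = 21320 km/h

21300 km/h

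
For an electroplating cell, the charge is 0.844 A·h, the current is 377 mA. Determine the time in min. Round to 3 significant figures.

134 min

Rearranging: t = q/I.
q = 0.844 A·h = 3038 C; I = 377 mA = 0.3770 A.
t = 8059 s
8059 s × (1 min / 60.00 s) = 134.3 min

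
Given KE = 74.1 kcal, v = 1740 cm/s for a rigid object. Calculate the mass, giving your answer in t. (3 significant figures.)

Solving KE = ½mv² for m: m = 2·KE/v².
KE = 74.1 kcal = 3.100×10^5 J; v = 1740 cm/s = 17.40 m/s.
m = 2048 kg
2048 kg × (1 t / 1000 kg) = 2.048 t

2.05 t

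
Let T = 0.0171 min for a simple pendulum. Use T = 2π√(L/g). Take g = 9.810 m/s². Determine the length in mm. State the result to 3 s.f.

Rearranging T = 2π√(L/g) for L: L = g·(T/2π)².
T = 0.0171 min = 1.026 s; g = 9.810 m/s².
L = 0.2616 m
0.2616 m × (1 mm / 0.001000 m) = 261.6 mm

262 mm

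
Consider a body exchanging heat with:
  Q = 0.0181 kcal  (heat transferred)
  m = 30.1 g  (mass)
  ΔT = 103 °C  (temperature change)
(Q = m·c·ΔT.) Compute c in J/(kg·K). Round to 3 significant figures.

24.4 J/(kg·K)

Solving Q = m·c·ΔT for c: c = Q/(m·ΔT).
Q = 0.0181 kcal = 75.73 J; m = 30.1 g = 0.03010 kg; ΔT = 103 °C = 103.0 K.
c = 24.43 J/(kg·K)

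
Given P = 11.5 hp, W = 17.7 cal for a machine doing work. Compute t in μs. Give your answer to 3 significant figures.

8640 μs

Rearranging P = W/t for t: t = W/P.
P = 11.5 hp = 8576 W; W = 17.7 cal = 74.06 J.
t = 0.008636 s
0.008636 s × (1 μs / 1.000×10^-6 s) = 8636 μs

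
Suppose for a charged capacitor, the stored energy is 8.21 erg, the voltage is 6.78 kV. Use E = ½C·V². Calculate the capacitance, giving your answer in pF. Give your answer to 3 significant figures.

0.0357 pF

Solving E = ½C·V² for C: C = 2E/V².
E = 8.21 erg = 8.210×10^-7 J; V = 6.78 kV = 6780 V.
C = 3.572×10^-14 F
3.572×10^-14 F × (1 pF / 1.000×10^-12 F) = 0.03572 pF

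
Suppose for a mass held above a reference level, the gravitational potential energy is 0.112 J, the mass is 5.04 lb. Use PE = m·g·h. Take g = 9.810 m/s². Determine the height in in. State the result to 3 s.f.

0.197 in

Solving PE = m·g·h for h: h = PE/(m·g).
PE = 0.112 J; m = 5.04 lb = 2.286 kg; g = 9.810 m/s².
h = 0.004994 m
0.004994 m × (1 in / 0.02540 m) = 0.1966 in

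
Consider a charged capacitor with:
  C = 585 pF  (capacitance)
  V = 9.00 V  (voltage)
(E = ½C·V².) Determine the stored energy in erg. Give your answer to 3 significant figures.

0.237 erg

Directly: E = ½CV².
C = 585 pF = 5.850×10^-10 F; V = 9.00 V.
E = 2.369×10^-8 J
2.369×10^-8 J × (1 erg / 1.000×10^-7 J) = 0.2369 erg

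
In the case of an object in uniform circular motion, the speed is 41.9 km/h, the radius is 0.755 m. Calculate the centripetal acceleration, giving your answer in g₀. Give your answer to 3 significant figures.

a is given directly by: a = v²/r.
v = 41.9 km/h = 11.64 m/s; r = 0.755 m.
a = 179.4 m/s²
179.4 m/s² × (1 g₀ / 9.807 m/s²) = 18.30 g₀

18.3 g₀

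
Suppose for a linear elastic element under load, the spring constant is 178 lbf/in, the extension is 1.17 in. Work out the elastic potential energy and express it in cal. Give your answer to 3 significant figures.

3.29 cal

U is given directly by: U = ½kx².
k = 178 lbf/in = 31173 N/m; x = 1.17 in = 0.02972 m.
U = 13.77 J  (the unit combination reduces to kg·m²/s² = J)
13.77 J × (1 cal / 4.184 J) = 3.290 cal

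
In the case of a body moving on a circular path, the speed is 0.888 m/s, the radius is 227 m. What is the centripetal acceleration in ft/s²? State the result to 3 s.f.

0.0114 ft/s²

a is given directly by: a = v²/r.
v = 0.888 m/s; r = 227 m.
a = 0.003474 m/s²
0.003474 m/s² × (1 ft/s² / 0.3048 m/s²) = 0.01140 ft/s²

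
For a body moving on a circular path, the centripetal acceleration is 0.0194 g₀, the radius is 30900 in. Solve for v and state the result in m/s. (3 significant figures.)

12.2 m/s

Rearranging: v = √(a·r).
a = 0.0194 g₀ = 0.1902 m/s²; r = 30900 in = 784.9 m.
v = 12.22 m/s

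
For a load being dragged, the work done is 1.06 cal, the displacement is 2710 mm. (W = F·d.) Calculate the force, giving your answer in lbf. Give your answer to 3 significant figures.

Rearranging W = F·d for F: F = W/d.
W = 1.06 cal = 4.435 J; d = 2710 mm = 2.710 m.
F = 1.637 N  (the unit combination reduces to kg·m/s² = N)
1.637 N × (1 lbf / 4.448 N) = 0.3679 lbf

0.368 lbf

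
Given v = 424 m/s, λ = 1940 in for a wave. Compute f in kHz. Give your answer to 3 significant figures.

Rearranging v = f·λ for f: f = v/λ.
v = 424 m/s; λ = 1940 in = 49.28 m.
f = 8.605 Hz
8.605 Hz × (1 kHz / 1000 Hz) = 0.008605 kHz

0.00860 kHz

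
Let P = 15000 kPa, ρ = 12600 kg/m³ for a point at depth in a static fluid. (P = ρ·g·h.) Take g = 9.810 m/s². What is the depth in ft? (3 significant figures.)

Rearranging P = ρ·g·h for h: h = P/(ρ·g).
P = 15000 kPa = 1.500×10^7 Pa; ρ = 12600 kg/m³; g = 9.810 m/s².
h = 121.4 m
121.4 m × (1 ft / 0.3048 m) = 398.1 ft

398 ft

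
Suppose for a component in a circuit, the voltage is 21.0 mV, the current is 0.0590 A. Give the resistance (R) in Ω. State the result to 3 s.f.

0.356 Ω

Rearranging V = I·R for R: R = V/I.
V = 21.0 mV = 0.02100 V; I = 0.0590 A.
R = 0.3559 Ω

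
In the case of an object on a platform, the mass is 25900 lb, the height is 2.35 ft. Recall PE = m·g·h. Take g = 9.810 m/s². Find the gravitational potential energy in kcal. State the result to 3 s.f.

Directly: PE = mgh.
m = 25900 lb = 11748 kg; h = 2.35 ft = 0.7163 m; g = 9.810 m/s².
PE = 82550 J  (the unit combination reduces to kg·m²/s² = J)
82550 J × (1 kcal / 4184 J) = 19.73 kcal

19.7 kcal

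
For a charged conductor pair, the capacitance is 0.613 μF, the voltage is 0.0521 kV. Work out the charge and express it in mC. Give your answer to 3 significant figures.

Rearranging: Q = CV.
C = 0.613 μF = 6.130×10^-7 F; V = 0.0521 kV = 52.10 V.
Q = 3.194×10^-5 C
3.194×10^-5 C × (1 mC / 0.001000 C) = 0.03194 mC

0.0319 mC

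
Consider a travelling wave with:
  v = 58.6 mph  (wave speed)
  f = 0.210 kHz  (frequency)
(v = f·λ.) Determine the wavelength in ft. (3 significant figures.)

Rearranging v = f·λ for λ: λ = v/f.
v = 58.6 mph = 26.20 m/s; f = 0.210 kHz = 210.0 Hz.
λ = 0.1247 m
0.1247 m × (1 ft / 0.3048 m) = 0.4093 ft

0.409 ft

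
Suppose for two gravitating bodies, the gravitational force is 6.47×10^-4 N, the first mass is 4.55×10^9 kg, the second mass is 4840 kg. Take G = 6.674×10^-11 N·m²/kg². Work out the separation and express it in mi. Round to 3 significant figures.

Rearranging: r = √(G·m₁m₂/F).
F = 6.47×10^-4 N; m₁ = 4.55×10^9 kg; m₂ = 4840 kg; G = 6.674×10^-11 N·m²/kg².
r = 1507 m
1507 m × (1 mi / 1609 m) = 0.9365 mi

0.937 mi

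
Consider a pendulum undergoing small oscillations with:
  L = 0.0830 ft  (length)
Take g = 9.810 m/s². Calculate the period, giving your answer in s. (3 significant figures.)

T is given directly by: T = 2π√(L/g).
L = 0.0830 ft = 0.02530 m; g = 9.810 m/s².
T = 0.3191 s

0.319 s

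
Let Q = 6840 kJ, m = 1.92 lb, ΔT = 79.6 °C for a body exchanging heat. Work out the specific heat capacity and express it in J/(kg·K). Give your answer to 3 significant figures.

98700 J/(kg·K)

Rearranging: c = Q/(m·ΔT).
Q = 6840 kJ = 6.840×10^6 J; m = 1.92 lb = 0.8709 kg; ΔT = 79.6 °C = 79.60 K.
c = 98668 J/(kg·K)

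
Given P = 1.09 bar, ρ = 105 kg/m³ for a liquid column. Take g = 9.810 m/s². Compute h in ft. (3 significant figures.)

Rearranging: h = P/(ρ·g).
P = 1.09 bar = 1.090×10^5 Pa; ρ = 105 kg/m³; g = 9.810 m/s².
h = 105.8 m
105.8 m × (1 ft / 0.3048 m) = 347.2 ft

347 ft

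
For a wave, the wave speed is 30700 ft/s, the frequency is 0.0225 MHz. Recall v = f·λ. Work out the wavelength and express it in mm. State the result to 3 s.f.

Rearranging: λ = v/f.
v = 30700 ft/s = 9357 m/s; f = 0.0225 MHz = 22500 Hz.
λ = 0.4159 m
0.4159 m × (1 mm / 0.001000 m) = 415.9 mm

416 mm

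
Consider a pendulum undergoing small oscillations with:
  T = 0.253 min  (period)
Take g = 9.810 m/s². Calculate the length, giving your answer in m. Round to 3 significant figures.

Solving T = 2π√(L/g) for L: L = g·(T/2π)².
T = 0.253 min = 15.18 s; g = 9.810 m/s².
L = 57.26 m

57.3 m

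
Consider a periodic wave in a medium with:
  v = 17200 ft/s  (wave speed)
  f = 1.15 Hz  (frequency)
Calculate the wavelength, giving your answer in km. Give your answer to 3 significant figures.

Rearranging v = f·λ for λ: λ = v/f.
v = 17200 ft/s = 5243 m/s; f = 1.15 Hz.
λ = 4559 m
4559 m × (1 km / 1000 m) = 4.559 km

4.56 km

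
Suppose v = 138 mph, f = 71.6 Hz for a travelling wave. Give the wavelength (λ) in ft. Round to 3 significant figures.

2.83 ft

Solving v = f·λ for λ: λ = v/f.
v = 138 mph = 61.69 m/s; f = 71.6 Hz.
λ = 0.8616 m
0.8616 m × (1 ft / 0.3048 m) = 2.827 ft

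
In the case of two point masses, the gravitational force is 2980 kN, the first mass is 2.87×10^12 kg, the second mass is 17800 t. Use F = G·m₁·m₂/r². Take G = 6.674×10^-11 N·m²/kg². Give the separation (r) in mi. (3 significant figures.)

Solving F = G·m₁·m₂/r² for r: r = √(G·m₁m₂/F).
F = 2980 kN = 2.980×10^6 N; m₁ = 2.87×10^12 kg; m₂ = 17800 t = 1.780×10^7 kg; G = 6.674×10^-11 N·m²/kg².
r = 33.82 m
33.82 m × (1 mi / 1609 m) = 0.02102 mi

0.0210 mi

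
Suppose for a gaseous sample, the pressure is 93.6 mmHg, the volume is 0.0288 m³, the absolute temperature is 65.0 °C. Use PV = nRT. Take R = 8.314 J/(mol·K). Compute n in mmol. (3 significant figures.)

128 mmol

From the ideal-gas law: n = PV/(RT).
P = 93.6 mmHg = 12479 Pa; V = 0.0288 m³; T = 65.0 °C = 338.1 K; R = 8.314 J/(mol·K).
n = 0.1278 mol
0.1278 mol × (1 mmol / 0.001000 mol) = 127.8 mmol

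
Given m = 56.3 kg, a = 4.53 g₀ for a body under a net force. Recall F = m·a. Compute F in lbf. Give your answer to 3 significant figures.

From Newton's second law: F = m·a.
m = 56.3 kg; a = 4.53 g₀ = 44.42 m/s².
F = 2501 N
2501 N × (1 lbf / 4.448 N) = 562.3 lbf

562 lbf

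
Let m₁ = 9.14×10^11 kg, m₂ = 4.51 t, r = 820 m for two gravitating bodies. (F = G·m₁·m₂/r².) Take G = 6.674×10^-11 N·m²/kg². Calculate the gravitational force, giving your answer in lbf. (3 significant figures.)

F is given directly by: F = Gm₁m₂/r².
m₁ = 9.14×10^11 kg; m₂ = 4.51 t = 4510 kg; r = 820 m; G = 6.674×10^-11 N·m²/kg².
F = 0.4091 N
0.4091 N × (1 lbf / 4.448 N) = 0.09198 lbf

0.0920 lbf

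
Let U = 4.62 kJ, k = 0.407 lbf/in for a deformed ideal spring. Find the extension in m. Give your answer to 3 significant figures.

11.4 m

Rearranging U = ½k·x² for x: x = √(2U/k).
U = 4.62 kJ = 4620 J; k = 0.407 lbf/in = 71.28 N/m.
x = 11.39 m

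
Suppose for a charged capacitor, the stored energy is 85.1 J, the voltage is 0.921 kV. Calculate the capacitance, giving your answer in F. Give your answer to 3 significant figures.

Rearranging E = ½C·V² for C: C = 2E/V².
E = 85.1 J; V = 0.921 kV = 921.0 V.
C = 2.007×10^-4 F

2.01×10^-4 F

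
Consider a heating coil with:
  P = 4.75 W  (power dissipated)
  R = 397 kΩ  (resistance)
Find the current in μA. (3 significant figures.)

3460 μA

Rearranging P = I²R for I: I = √(P/R).
P = 4.75 W; R = 397 kΩ = 3.970×10^5 Ω.
I = 0.003459 A
0.003459 A × (1 μA / 1.000×10^-6 A) = 3459 μA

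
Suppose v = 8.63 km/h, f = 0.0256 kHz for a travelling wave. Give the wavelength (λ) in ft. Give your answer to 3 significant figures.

0.307 ft

Rearranging: λ = v/f.
v = 8.63 km/h = 2.397 m/s; f = 0.0256 kHz = 25.60 Hz.
λ = 0.09364 m
0.09364 m × (1 ft / 0.3048 m) = 0.3072 ft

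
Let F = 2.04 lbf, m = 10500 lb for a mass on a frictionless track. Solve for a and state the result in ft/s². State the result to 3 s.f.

Rearranging F = m·a for a: a = F/m.
F = 2.04 lbf = 9.074 N; m = 10500 lb = 4763 kg.
a = 0.001905 m/s²
0.001905 m/s² × (1 ft/s² / 0.3048 m/s²) = 0.006251 ft/s²

0.00625 ft/s²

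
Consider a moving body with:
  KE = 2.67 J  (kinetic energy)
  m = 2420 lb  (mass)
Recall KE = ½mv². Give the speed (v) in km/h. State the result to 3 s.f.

0.251 km/h

Solving KE = ½mv² for v: v = √(2·KE/m).
KE = 2.67 J; m = 2420 lb = 1098 kg.
v = 0.06975 m/s
0.06975 m/s × (1 km/h / 0.2778 m/s) = 0.2511 km/h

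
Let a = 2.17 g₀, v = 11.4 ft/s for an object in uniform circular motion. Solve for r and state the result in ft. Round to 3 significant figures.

Rearranging a = v²/r for r: r = v²/a.
a = 2.17 g₀ = 21.28 m/s²; v = 11.4 ft/s = 3.475 m/s.
r = 0.5674 m
0.5674 m × (1 ft / 0.3048 m) = 1.861 ft

1.86 ft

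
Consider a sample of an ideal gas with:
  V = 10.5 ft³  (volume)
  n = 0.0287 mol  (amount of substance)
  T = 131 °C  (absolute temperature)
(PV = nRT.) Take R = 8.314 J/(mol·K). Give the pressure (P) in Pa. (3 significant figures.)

Directly: P = nRT/V.
V = 10.5 ft³ = 0.2973 m³; n = 0.0287 mol; T = 131 °C = 404.1 K; R = 8.314 J/(mol·K).
P = 324.3 Pa

324 Pa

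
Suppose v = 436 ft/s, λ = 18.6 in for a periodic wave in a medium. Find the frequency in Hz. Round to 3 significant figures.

281 Hz

Rearranging: f = v/λ.
v = 436 ft/s = 132.9 m/s; λ = 18.6 in = 0.4724 m.
f = 281.3 Hz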